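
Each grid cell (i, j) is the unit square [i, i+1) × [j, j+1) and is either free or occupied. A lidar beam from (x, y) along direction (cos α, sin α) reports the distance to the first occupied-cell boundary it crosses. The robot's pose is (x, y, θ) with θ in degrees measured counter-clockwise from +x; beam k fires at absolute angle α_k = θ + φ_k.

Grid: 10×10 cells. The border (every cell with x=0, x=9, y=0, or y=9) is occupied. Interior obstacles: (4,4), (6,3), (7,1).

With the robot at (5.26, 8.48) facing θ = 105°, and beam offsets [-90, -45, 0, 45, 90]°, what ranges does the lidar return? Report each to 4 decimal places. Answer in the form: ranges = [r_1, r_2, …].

beam 1: φ=-90°, α=15°
  direction (0.9659, 0.2588); cell (5,8); t to first gridline: x 0.7661, y 2.0091 (then +1.0353 / +3.8637)
    (6,8) via x @ 0.7661
    (7,8) via x @ 1.8014
    (7,9) via y @ 2.0091  # hit
  → r_1 = 2.0091
beam 2: φ=-45°, α=60°
  direction (0.5000, 0.8660); cell (5,8); t to first gridline: x 1.4800, y 0.6004 (then +2.0000 / +1.1547)
    (5,9) via y @ 0.6004  # hit
  → r_2 = 0.6004
beam 3: φ=0°, α=105°
  direction (-0.2588, 0.9659); cell (5,8); t to first gridline: x 1.0046, y 0.5383 (then +3.8637 / +1.0353)
    (5,9) via y @ 0.5383  # hit
  → r_3 = 0.5383
beam 4: φ=45°, α=150°
  direction (-0.8660, 0.5000); cell (5,8); t to first gridline: x 0.3002, y 1.0400 (then +1.1547 / +2.0000)
    (4,8) via x @ 0.3002
    (4,9) via y @ 1.0400  # hit
  → r_4 = 1.0400
beam 5: φ=90°, α=195°
  direction (-0.9659, -0.2588); cell (5,8); t to first gridline: x 0.2692, y 1.8546 (then +1.0353 / +3.8637)
    (4,8) via x @ 0.2692
    (3,8) via x @ 1.3044
    (3,7) via y @ 1.8546
    (2,7) via x @ 2.3397
    (1,7) via x @ 3.3750
    (0,7) via x @ 4.4103  # hit
  → r_5 = 4.4103

ranges = [2.0091, 0.6004, 0.5383, 1.0400, 4.4103]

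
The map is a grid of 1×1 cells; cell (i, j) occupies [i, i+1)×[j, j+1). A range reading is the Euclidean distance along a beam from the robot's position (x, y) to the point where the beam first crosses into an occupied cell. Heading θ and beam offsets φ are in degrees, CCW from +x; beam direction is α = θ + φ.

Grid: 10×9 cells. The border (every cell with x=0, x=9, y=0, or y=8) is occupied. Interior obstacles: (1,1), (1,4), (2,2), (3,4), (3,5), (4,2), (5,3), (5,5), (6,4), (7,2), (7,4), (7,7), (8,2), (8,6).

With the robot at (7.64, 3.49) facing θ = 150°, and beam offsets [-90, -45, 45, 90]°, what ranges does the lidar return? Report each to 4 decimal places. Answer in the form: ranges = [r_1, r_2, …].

beam 1: φ=-90°, α=60°
  direction (0.5000, 0.8660); cell (7,3); t to first gridline: x 0.7200, y 0.5889 (then +2.0000 / +1.1547)
    (7,4) via y @ 0.5889  # hit
  → r_1 = 0.5889
beam 2: φ=-45°, α=105°
  direction (-0.2588, 0.9659); cell (7,3); t to first gridline: x 2.4728, y 0.5280 (then +3.8637 / +1.0353)
    (7,4) via y @ 0.5280  # hit
  → r_2 = 0.5280
beam 3: φ=45°, α=195°
  direction (-0.9659, -0.2588); cell (7,3); t to first gridline: x 0.6626, y 1.8932 (then +1.0353 / +3.8637)
    (6,3) via x @ 0.6626
    (5,3) via x @ 1.6979  # hit
  → r_3 = 1.6979
beam 4: φ=90°, α=240°
  direction (-0.5000, -0.8660); cell (7,3); t to first gridline: x 1.2800, y 0.5658 (then +2.0000 / +1.1547)
    (7,2) via y @ 0.5658  # hit
  → r_4 = 0.5658

ranges = [0.5889, 0.5280, 1.6979, 0.5658]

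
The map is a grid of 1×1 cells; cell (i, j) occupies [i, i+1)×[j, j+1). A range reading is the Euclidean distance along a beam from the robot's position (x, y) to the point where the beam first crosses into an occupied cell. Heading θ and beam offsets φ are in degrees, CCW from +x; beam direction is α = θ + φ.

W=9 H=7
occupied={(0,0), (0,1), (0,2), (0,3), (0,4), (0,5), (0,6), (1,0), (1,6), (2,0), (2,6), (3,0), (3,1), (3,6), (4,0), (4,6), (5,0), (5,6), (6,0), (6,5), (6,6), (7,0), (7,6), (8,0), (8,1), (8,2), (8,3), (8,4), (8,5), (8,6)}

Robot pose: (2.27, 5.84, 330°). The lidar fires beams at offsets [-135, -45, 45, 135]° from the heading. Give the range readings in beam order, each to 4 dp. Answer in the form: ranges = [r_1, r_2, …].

ranges = [1.3148, 3.9755, 0.6182, 0.1656]

beam 1: φ=-135°, α=195°
  dir = (cos 195°, sin 195°) = (-0.9659, -0.2588); from cell (2,5)
  next x-line at t=0.2795, next y-line at t=3.2455; Δt_x=1.0353, Δt_y=3.8637
    x: enter (1,5) at t=0.2795
    x: enter (0,5) at t=1.3148 ← occupied
  → r_1 = 1.3148
beam 2: φ=-45°, α=285°
  dir = (cos 285°, sin 285°) = (0.2588, -0.9659); from cell (2,5)
  next x-line at t=2.8205, next y-line at t=0.8696; Δt_x=3.8637, Δt_y=1.0353
    y: enter (2,4) at t=0.8696
    y: enter (2,3) at t=1.9049
    x: enter (3,3) at t=2.8205
    y: enter (3,2) at t=2.9402
    y: enter (3,1) at t=3.9755 ← occupied
  → r_2 = 3.9755
beam 3: φ=45°, α=15°
  dir = (cos 15°, sin 15°) = (0.9659, 0.2588); from cell (2,5)
  next x-line at t=0.7558, next y-line at t=0.6182; Δt_x=1.0353, Δt_y=3.8637
    y: enter (2,6) at t=0.6182 ← occupied
  → r_3 = 0.6182
beam 4: φ=135°, α=105°
  dir = (cos 105°, sin 105°) = (-0.2588, 0.9659); from cell (2,5)
  next x-line at t=1.0432, next y-line at t=0.1656; Δt_x=3.8637, Δt_y=1.0353
    y: enter (2,6) at t=0.1656 ← occupied
  → r_4 = 0.1656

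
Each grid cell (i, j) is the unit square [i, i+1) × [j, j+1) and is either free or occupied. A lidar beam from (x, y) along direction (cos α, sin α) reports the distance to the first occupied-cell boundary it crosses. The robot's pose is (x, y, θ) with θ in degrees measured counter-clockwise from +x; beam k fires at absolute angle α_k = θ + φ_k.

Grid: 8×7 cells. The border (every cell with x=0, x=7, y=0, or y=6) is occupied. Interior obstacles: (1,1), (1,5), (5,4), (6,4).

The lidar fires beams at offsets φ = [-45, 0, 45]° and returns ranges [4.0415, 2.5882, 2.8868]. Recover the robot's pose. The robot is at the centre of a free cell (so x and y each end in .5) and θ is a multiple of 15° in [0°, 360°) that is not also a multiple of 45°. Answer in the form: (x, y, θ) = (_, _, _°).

(x, y, θ) = (5.5, 3.5, 255°)

Enumerate (i+0.5, j+0.5, θ) over the 26 free cells and 16 admissible headings. For each, cast all 3 beams and compare to the given ranges.
  (4.5, 5.5, 165°): beam 1 = 0.5774 ≠ 4.0415 ✗
  (5.5, 1.5, 165°): beam 1 = 5.1962 ≠ 4.0415 ✗
  (3.5, 3.5, 240°): beam 1 = 2.5882 ≠ 4.0415 ✗
  (6.5, 1.5, 150°): beam 1 = 2.5882 ≠ 4.0415 ✗
  …
  (5.5, 3.5, 255°): r_1=4.0415, r_2=2.5882, r_3=2.8868 — all match ✓
No second candidate reproduces the full scan.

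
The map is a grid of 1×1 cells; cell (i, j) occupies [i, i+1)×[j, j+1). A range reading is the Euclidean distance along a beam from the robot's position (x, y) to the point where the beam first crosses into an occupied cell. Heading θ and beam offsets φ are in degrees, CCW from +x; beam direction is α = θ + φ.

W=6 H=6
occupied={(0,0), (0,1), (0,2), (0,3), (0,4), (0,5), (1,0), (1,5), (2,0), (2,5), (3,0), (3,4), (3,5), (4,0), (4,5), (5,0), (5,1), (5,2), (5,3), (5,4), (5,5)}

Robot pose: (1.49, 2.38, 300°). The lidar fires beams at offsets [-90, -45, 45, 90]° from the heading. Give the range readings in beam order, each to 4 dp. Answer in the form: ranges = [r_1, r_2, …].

beam 1: φ=-90°, α=210°
  dir = (cos 210°, sin 210°) = (-0.8660, -0.5000); from cell (1,2)
  next x-line at t=0.5658, next y-line at t=0.7600; Δt_x=1.1547, Δt_y=2.0000
    x: enter (0,2) at t=0.5658 ← occupied
  → r_1 = 0.5658
beam 2: φ=-45°, α=255°
  dir = (cos 255°, sin 255°) = (-0.2588, -0.9659); from cell (1,2)
  next x-line at t=1.8932, next y-line at t=0.3934; Δt_x=3.8637, Δt_y=1.0353
    y: enter (1,1) at t=0.3934
    y: enter (1,0) at t=1.4287 ← occupied
  → r_2 = 1.4287
beam 3: φ=45°, α=345°
  dir = (cos 345°, sin 345°) = (0.9659, -0.2588); from cell (1,2)
  next x-line at t=0.5280, next y-line at t=1.4682; Δt_x=1.0353, Δt_y=3.8637
    x: enter (2,2) at t=0.5280
    y: enter (2,1) at t=1.4682
    x: enter (3,1) at t=1.5633
    x: enter (4,1) at t=2.5985
    x: enter (5,1) at t=3.6338 ← occupied
  → r_3 = 3.6338
beam 4: φ=90°, α=30°
  dir = (cos 30°, sin 30°) = (0.8660, 0.5000); from cell (1,2)
  next x-line at t=0.5889, next y-line at t=1.2400; Δt_x=1.1547, Δt_y=2.0000
    x: enter (2,2) at t=0.5889
    y: enter (2,3) at t=1.2400
    x: enter (3,3) at t=1.7436
    x: enter (4,3) at t=2.8983
    y: enter (4,4) at t=3.2400
    x: enter (5,4) at t=4.0530 ← occupied
  → r_4 = 4.0530

ranges = [0.5658, 1.4287, 3.6338, 4.0530]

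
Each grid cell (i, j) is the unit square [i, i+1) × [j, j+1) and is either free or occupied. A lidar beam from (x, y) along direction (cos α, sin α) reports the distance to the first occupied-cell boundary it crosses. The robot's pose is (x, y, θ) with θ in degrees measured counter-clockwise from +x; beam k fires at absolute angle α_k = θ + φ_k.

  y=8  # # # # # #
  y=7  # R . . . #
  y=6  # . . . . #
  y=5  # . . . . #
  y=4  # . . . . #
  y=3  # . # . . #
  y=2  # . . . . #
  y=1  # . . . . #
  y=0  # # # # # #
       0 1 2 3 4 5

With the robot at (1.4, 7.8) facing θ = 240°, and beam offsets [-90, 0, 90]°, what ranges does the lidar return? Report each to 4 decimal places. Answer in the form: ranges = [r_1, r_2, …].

beam 1: φ=-90°, α=150°
  dir = (cos 150°, sin 150°) = (-0.8660, 0.5000); from cell (1,7)
  next x-line at t=0.4619, next y-line at t=0.4000; Δt_x=1.1547, Δt_y=2.0000
    y: enter (1,8) at t=0.4000 ← occupied
  → r_1 = 0.4000
beam 2: φ=0°, α=240°
  dir = (cos 240°, sin 240°) = (-0.5000, -0.8660); from cell (1,7)
  next x-line at t=0.8000, next y-line at t=0.9238; Δt_x=2.0000, Δt_y=1.1547
    x: enter (0,7) at t=0.8000 ← occupied
  → r_2 = 0.8000
beam 3: φ=90°, α=330°
  dir = (cos 330°, sin 330°) = (0.8660, -0.5000); from cell (1,7)
  next x-line at t=0.6928, next y-line at t=1.6000; Δt_x=1.1547, Δt_y=2.0000
    x: enter (2,7) at t=0.6928
    y: enter (2,6) at t=1.6000
    x: enter (3,6) at t=1.8475
    x: enter (4,6) at t=3.0022
    y: enter (4,5) at t=3.6000
    x: enter (5,5) at t=4.1569 ← occupied
  → r_3 = 4.1569

ranges = [0.4000, 0.8000, 4.1569]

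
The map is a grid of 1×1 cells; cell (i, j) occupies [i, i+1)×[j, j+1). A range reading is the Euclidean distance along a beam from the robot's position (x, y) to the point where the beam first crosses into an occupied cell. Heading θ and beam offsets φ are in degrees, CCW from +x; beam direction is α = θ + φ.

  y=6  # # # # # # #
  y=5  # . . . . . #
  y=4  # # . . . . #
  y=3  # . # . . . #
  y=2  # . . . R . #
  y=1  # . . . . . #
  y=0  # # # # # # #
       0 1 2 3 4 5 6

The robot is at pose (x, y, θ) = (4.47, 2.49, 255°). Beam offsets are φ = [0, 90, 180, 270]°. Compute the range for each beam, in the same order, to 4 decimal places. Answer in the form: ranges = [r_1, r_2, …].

beam 1: φ=0°, α=255°
  dir = (cos 255°, sin 255°) = (-0.2588, -0.9659); from cell (4,2)
  next x-line at t=1.8159, next y-line at t=0.5073; Δt_x=3.8637, Δt_y=1.0353
    y: enter (4,1) at t=0.5073
    y: enter (4,0) at t=1.5426 ← occupied
  → r_1 = 1.5426
beam 2: φ=90°, α=345°
  dir = (cos 345°, sin 345°) = (0.9659, -0.2588); from cell (4,2)
  next x-line at t=0.5487, next y-line at t=1.8932; Δt_x=1.0353, Δt_y=3.8637
    x: enter (5,2) at t=0.5487
    x: enter (6,2) at t=1.5840 ← occupied
  → r_2 = 1.5840
beam 3: φ=180°, α=75°
  dir = (cos 75°, sin 75°) = (0.2588, 0.9659); from cell (4,2)
  next x-line at t=2.0478, next y-line at t=0.5280; Δt_x=3.8637, Δt_y=1.0353
    y: enter (4,3) at t=0.5280
    y: enter (4,4) at t=1.5633
    x: enter (5,4) at t=2.0478
    y: enter (5,5) at t=2.5985
    y: enter (5,6) at t=3.6338 ← occupied
  → r_3 = 3.6338
beam 4: φ=270°, α=165°
  dir = (cos 165°, sin 165°) = (-0.9659, 0.2588); from cell (4,2)
  next x-line at t=0.4866, next y-line at t=1.9705; Δt_x=1.0353, Δt_y=3.8637
    x: enter (3,2) at t=0.4866
    x: enter (2,2) at t=1.5219
    y: enter (2,3) at t=1.9705 ← occupied
  → r_4 = 1.9705

ranges = [1.5426, 1.5840, 3.6338, 1.9705]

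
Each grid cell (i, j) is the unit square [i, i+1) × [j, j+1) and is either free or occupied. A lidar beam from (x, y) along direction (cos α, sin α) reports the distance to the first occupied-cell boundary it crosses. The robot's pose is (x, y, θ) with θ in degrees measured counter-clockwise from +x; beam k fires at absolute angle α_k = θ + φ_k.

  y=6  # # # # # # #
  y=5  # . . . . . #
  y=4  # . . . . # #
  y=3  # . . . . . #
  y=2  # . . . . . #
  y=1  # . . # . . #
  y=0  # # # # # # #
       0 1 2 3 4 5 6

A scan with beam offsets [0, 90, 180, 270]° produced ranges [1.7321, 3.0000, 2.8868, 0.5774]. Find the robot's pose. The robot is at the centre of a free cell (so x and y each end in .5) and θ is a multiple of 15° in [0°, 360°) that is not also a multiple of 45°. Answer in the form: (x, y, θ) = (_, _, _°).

Enumerate (i+0.5, j+0.5, θ) over the 23 free cells and 16 admissible headings. For each, cast all 4 beams and compare to the given ranges.
  (4.5, 5.5, 75°): beam 1 = 0.5176 ≠ 1.7321 ✗
  (1.5, 1.5, 255°): beam 1 = 0.5176 ≠ 1.7321 ✗
  (1.5, 2.5, 330°): beam 2 = 4.0415 ≠ 3.0000 ✗
  (4.5, 2.5, 75°): beam 1 = 1.9319 ≠ 1.7321 ✗
  …
  (4.5, 4.5, 60°): r_1=1.7321, r_2=3.0000, r_3=2.8868, r_4=0.5774 — all match ✓
No second candidate reproduces the full scan.

(x, y, θ) = (4.5, 4.5, 60°)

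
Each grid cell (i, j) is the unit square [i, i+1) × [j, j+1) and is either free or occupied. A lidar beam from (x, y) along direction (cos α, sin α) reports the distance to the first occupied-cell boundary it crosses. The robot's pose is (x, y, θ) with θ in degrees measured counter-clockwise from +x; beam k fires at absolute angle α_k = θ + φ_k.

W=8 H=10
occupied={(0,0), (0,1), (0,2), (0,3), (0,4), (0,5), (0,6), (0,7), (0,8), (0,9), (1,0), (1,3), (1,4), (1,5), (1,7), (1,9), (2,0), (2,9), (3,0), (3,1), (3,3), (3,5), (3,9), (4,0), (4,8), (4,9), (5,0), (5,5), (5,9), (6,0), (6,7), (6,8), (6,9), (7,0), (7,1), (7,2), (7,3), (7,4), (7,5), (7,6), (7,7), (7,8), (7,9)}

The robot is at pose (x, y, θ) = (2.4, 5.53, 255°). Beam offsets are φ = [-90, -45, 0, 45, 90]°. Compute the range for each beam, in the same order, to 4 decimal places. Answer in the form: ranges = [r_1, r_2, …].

beam 1: φ=-90°, α=165°
  direction (-0.9659, 0.2588); cell (2,5); t to first gridline: x 0.4141, y 1.8159 (then +1.0353 / +3.8637)
    (1,5) via x @ 0.4141  # hit
  → r_1 = 0.4141
beam 2: φ=-45°, α=210°
  direction (-0.8660, -0.5000); cell (2,5); t to first gridline: x 0.4619, y 1.0600 (then +1.1547 / +2.0000)
    (1,5) via x @ 0.4619  # hit
  → r_2 = 0.4619
beam 3: φ=0°, α=255°
  direction (-0.2588, -0.9659); cell (2,5); t to first gridline: x 1.5455, y 0.5487 (then +3.8637 / +1.0353)
    (2,4) via y @ 0.5487
    (1,4) via x @ 1.5455  # hit
  → r_3 = 1.5455
beam 4: φ=45°, α=300°
  direction (0.5000, -0.8660); cell (2,5); t to first gridline: x 1.2000, y 0.6120 (then +2.0000 / +1.1547)
    (2,4) via y @ 0.6120
    (3,4) via x @ 1.2000
    (3,3) via y @ 1.7667  # hit
  → r_4 = 1.7667
beam 5: φ=90°, α=345°
  direction (0.9659, -0.2588); cell (2,5); t to first gridline: x 0.6212, y 2.0478 (then +1.0353 / +3.8637)
    (3,5) via x @ 0.6212  # hit
  → r_5 = 0.6212

ranges = [0.4141, 0.4619, 1.5455, 1.7667, 0.6212]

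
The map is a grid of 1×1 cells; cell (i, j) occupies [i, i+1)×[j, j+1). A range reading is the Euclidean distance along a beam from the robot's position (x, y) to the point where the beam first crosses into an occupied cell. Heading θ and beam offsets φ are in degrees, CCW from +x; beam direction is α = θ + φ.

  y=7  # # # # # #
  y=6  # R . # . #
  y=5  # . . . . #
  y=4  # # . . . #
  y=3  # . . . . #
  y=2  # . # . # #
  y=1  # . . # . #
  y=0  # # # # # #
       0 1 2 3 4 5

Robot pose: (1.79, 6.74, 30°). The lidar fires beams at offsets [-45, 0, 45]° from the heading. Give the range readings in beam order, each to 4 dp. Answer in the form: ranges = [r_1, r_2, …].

ranges = [1.2527, 0.5200, 0.2692]

beam 1: φ=-45°, α=345°
  dir = (cos 345°, sin 345°) = (0.9659, -0.2588); from cell (1,6)
  next x-line at t=0.2174, next y-line at t=2.8591; Δt_x=1.0353, Δt_y=3.8637
    x: enter (2,6) at t=0.2174
    x: enter (3,6) at t=1.2527 ← occupied
  → r_1 = 1.2527
beam 2: φ=0°, α=30°
  dir = (cos 30°, sin 30°) = (0.8660, 0.5000); from cell (1,6)
  next x-line at t=0.2425, next y-line at t=0.5200; Δt_x=1.1547, Δt_y=2.0000
    x: enter (2,6) at t=0.2425
    y: enter (2,7) at t=0.5200 ← occupied
  → r_2 = 0.5200
beam 3: φ=45°, α=75°
  dir = (cos 75°, sin 75°) = (0.2588, 0.9659); from cell (1,6)
  next x-line at t=0.8114, next y-line at t=0.2692; Δt_x=3.8637, Δt_y=1.0353
    y: enter (1,7) at t=0.2692 ← occupied
  → r_3 = 0.2692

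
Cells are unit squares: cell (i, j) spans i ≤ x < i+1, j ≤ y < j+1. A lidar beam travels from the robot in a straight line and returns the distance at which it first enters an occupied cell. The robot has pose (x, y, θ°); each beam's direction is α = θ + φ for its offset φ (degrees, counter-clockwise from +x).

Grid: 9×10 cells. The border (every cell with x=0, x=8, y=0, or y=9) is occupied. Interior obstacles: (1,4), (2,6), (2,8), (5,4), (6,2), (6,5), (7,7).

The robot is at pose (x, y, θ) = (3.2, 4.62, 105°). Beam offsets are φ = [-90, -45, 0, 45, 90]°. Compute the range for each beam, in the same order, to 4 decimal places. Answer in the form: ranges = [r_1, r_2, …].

ranges = [2.8988, 5.0576, 1.4287, 2.5403, 1.2423]

beam 1: φ=-90°, α=15°
  d=(0.9659,0.2588)  start (3,4)  tX=0.8282 tY=1.4682  stride 1/|dx|=1.0353 1/|dy|=3.8637
    cross x-line → (4,4), t=0.8282
    cross y-line → (4,5), t=1.4682
    cross x-line → (5,5), t=1.8635
    cross x-line → (6,5), t=2.8988 (wall)
  → r_1 = 2.8988
beam 2: φ=-45°, α=60°
  d=(0.5000,0.8660)  start (3,4)  tX=1.6000 tY=0.4388  stride 1/|dx|=2.0000 1/|dy|=1.1547
    cross y-line → (3,5), t=0.4388
    cross y-line → (3,6), t=1.5935
    cross x-line → (4,6), t=1.6000
    cross y-line → (4,7), t=2.7482
    cross x-line → (5,7), t=3.6000
    cross y-line → (5,8), t=3.9029
    cross y-line → (5,9), t=5.0576 (wall)
  → r_2 = 5.0576
beam 3: φ=0°, α=105°
  d=(-0.2588,0.9659)  start (3,4)  tX=0.7727 tY=0.3934  stride 1/|dx|=3.8637 1/|dy|=1.0353
    cross y-line → (3,5), t=0.3934
    cross x-line → (2,5), t=0.7727
    cross y-line → (2,6), t=1.4287 (wall)
  → r_3 = 1.4287
beam 4: φ=45°, α=150°
  d=(-0.8660,0.5000)  start (3,4)  tX=0.2309 tY=0.7600  stride 1/|dx|=1.1547 1/|dy|=2.0000
    cross x-line → (2,4), t=0.2309
    cross y-line → (2,5), t=0.7600
    cross x-line → (1,5), t=1.3856
    cross x-line → (0,5), t=2.5403 (wall)
  → r_4 = 2.5403
beam 5: φ=90°, α=195°
  d=(-0.9659,-0.2588)  start (3,4)  tX=0.2071 tY=2.3955  stride 1/|dx|=1.0353 1/|dy|=3.8637
    cross x-line → (2,4), t=0.2071
    cross x-line → (1,4), t=1.2423 (wall)
  → r_5 = 1.2423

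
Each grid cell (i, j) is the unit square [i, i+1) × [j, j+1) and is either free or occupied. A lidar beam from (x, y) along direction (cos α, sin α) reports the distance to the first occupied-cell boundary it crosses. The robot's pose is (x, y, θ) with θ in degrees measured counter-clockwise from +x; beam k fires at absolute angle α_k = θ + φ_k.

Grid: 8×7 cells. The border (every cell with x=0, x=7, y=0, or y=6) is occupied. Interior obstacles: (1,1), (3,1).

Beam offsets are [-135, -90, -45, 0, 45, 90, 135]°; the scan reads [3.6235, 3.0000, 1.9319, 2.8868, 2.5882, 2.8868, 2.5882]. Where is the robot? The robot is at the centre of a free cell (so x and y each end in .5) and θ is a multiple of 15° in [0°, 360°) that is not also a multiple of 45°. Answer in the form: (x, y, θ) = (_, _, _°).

(x, y, θ) = (4.5, 3.5, 300°)

Enumerate (i+0.5, j+0.5, θ) over the 28 free cells and 16 admissible headings. For each, cast all 7 beams and compare to the given ranges.
  (3.5, 5.5, 330°): beam 1 = 2.5882 ≠ 3.6235 ✗
  (6.5, 5.5, 75°): beam 1 = 1.0000 ≠ 3.6235 ✗
  (4.5, 1.5, 255°): beam 1 = 5.1962 ≠ 3.6235 ✗
  (1.5, 3.5, 195°): beam 1 = 2.8868 ≠ 3.6235 ✗
  (5.5, 3.5, 120°): beam 1 = 1.5529 ≠ 3.6235 ✗
  …
  (4.5, 3.5, 300°): r_1=3.6235, r_2=3.0000, r_3=1.9319, r_4=2.8868, r_5=2.5882, r_6=2.8868, r_7=2.5882 — all match ✓
Only this pose fits every beam.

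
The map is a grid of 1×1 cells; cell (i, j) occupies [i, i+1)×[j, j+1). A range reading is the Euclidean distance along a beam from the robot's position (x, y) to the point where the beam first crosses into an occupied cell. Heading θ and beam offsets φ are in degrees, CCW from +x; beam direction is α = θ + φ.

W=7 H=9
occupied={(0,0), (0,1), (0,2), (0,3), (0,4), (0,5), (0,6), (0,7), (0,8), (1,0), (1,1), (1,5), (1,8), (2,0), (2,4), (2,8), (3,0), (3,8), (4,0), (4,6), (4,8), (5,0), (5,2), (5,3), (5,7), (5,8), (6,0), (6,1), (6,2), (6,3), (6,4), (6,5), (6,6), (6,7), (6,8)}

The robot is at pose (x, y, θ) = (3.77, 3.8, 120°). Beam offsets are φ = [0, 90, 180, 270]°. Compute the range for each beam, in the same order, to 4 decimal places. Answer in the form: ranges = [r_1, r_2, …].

beam 1: φ=0°, α=120°
  cosα=-0.5000 sinα=0.8660 | (3,3) | tMaxX 1.5400 tMaxY 0.2309 | tΔX 2.0000 tΔY 1.1547
    t=0.2309 [y] (3,4)
    t=1.3856 [y] (3,5)
    t=1.5400 [x] (2,5)
    t=2.5403 [y] (2,6)
    t=3.5400 [x] (1,6)
    t=3.6950 [y] (1,7)
    t=4.8497 [y] (1,8) — stop
  → r_1 = 4.8497
beam 2: φ=90°, α=210°
  cosα=-0.8660 sinα=-0.5000 | (3,3) | tMaxX 0.8891 tMaxY 1.6000 | tΔX 1.1547 tΔY 2.0000
    t=0.8891 [x] (2,3)
    t=1.6000 [y] (2,2)
    t=2.0438 [x] (1,2)
    t=3.1985 [x] (0,2) — stop
  → r_2 = 3.1985
beam 3: φ=180°, α=300°
  cosα=0.5000 sinα=-0.8660 | (3,3) | tMaxX 0.4600 tMaxY 0.9238 | tΔX 2.0000 tΔY 1.1547
    t=0.4600 [x] (4,3)
    t=0.9238 [y] (4,2)
    t=2.0785 [y] (4,1)
    t=2.4600 [x] (5,1)
    t=3.2332 [y] (5,0) — stop
  → r_3 = 3.2332
beam 4: φ=270°, α=30°
  cosα=0.8660 sinα=0.5000 | (3,3) | tMaxX 0.2656 tMaxY 0.4000 | tΔX 1.1547 tΔY 2.0000
    t=0.2656 [x] (4,3)
    t=0.4000 [y] (4,4)
    t=1.4203 [x] (5,4)
    t=2.4000 [y] (5,5)
    t=2.5750 [x] (6,5) — stop
  → r_4 = 2.5750

ranges = [4.8497, 3.1985, 3.2332, 2.5750]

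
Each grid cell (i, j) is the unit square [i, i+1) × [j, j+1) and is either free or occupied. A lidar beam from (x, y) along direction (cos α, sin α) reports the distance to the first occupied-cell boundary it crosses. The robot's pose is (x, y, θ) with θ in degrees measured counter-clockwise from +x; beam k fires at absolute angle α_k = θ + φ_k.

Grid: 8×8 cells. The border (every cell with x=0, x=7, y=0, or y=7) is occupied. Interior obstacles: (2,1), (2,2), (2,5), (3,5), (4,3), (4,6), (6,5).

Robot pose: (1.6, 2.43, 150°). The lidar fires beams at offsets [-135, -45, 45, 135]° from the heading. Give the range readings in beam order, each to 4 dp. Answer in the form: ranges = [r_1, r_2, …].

beam 1: φ=-135°, α=15°
  dir = (cos 15°, sin 15°) = (0.9659, 0.2588); from cell (1,2)
  next x-line at t=0.4141, next y-line at t=2.2023; Δt_x=1.0353, Δt_y=3.8637
    x: enter (2,2) at t=0.4141 ← occupied
  → r_1 = 0.4141
beam 2: φ=-45°, α=105°
  dir = (cos 105°, sin 105°) = (-0.2588, 0.9659); from cell (1,2)
  next x-line at t=2.3182, next y-line at t=0.5901; Δt_x=3.8637, Δt_y=1.0353
    y: enter (1,3) at t=0.5901
    y: enter (1,4) at t=1.6254
    x: enter (0,4) at t=2.3182 ← occupied
  → r_2 = 2.3182
beam 3: φ=45°, α=195°
  dir = (cos 195°, sin 195°) = (-0.9659, -0.2588); from cell (1,2)
  next x-line at t=0.6212, next y-line at t=1.6614; Δt_x=1.0353, Δt_y=3.8637
    x: enter (0,2) at t=0.6212 ← occupied
  → r_3 = 0.6212
beam 4: φ=135°, α=285°
  dir = (cos 285°, sin 285°) = (0.2588, -0.9659); from cell (1,2)
  next x-line at t=1.5455, next y-line at t=0.4452; Δt_x=3.8637, Δt_y=1.0353
    y: enter (1,1) at t=0.4452
    y: enter (1,0) at t=1.4804 ← occupied
  → r_4 = 1.4804

ranges = [0.4141, 2.3182, 0.6212, 1.4804]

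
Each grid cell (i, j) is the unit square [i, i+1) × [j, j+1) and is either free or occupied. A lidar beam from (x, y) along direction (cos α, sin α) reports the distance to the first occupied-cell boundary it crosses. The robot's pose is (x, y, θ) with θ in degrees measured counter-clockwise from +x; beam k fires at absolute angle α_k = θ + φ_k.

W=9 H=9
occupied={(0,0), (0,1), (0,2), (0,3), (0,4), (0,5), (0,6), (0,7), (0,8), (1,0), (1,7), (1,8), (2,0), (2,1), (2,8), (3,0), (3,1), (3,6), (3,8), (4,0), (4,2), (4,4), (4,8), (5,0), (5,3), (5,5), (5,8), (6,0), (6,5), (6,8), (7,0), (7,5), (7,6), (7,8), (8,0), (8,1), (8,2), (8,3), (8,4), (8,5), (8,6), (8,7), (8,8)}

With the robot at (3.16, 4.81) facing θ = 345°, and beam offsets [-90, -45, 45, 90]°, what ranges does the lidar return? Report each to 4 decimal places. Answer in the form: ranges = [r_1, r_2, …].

ranges = [2.9091, 2.0900, 2.1246, 1.2320]

beam 1: φ=-90°, α=255°
  d=(-0.2588,-0.9659)  start (3,4)  tX=0.6182 tY=0.8386  stride 1/|dx|=3.8637 1/|dy|=1.0353
    cross x-line → (2,4), t=0.6182
    cross y-line → (2,3), t=0.8386
    cross y-line → (2,2), t=1.8738
    cross y-line → (2,1), t=2.9091 (wall)
  → r_1 = 2.9091
beam 2: φ=-45°, α=300°
  d=(0.5000,-0.8660)  start (3,4)  tX=1.6800 tY=0.9353  stride 1/|dx|=2.0000 1/|dy|=1.1547
    cross y-line → (3,3), t=0.9353
    cross x-line → (4,3), t=1.6800
    cross y-line → (4,2), t=2.0900 (wall)
  → r_2 = 2.0900
beam 3: φ=45°, α=30°
  d=(0.8660,0.5000)  start (3,4)  tX=0.9699 tY=0.3800  stride 1/|dx|=1.1547 1/|dy|=2.0000
    cross y-line → (3,5), t=0.3800
    cross x-line → (4,5), t=0.9699
    cross x-line → (5,5), t=2.1246 (wall)
  → r_3 = 2.1246
beam 4: φ=90°, α=75°
  d=(0.2588,0.9659)  start (3,4)  tX=3.2455 tY=0.1967  stride 1/|dx|=3.8637 1/|dy|=1.0353
    cross y-line → (3,5), t=0.1967
    cross y-line → (3,6), t=1.2320 (wall)
  → r_4 = 1.2320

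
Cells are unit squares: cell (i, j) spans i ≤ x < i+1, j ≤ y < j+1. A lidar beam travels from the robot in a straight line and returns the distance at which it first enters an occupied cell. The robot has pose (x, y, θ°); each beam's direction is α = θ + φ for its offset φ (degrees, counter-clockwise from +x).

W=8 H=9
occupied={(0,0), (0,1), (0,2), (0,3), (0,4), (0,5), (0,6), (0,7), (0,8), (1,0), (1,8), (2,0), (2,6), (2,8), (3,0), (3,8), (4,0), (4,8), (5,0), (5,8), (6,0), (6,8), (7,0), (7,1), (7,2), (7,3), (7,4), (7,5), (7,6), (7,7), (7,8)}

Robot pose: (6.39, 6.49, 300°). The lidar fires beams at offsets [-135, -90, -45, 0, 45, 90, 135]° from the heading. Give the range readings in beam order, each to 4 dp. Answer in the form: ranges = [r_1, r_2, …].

beam 1: φ=-135°, α=165°
  direction (-0.9659, 0.2588); cell (6,6); t to first gridline: x 0.4038, y 1.9705 (then +1.0353 / +3.8637)
    (5,6) via x @ 0.4038
    (4,6) via x @ 1.4390
    (4,7) via y @ 1.9705
    (3,7) via x @ 2.4743
    (2,7) via x @ 3.5096
    (1,7) via x @ 4.5449
    (0,7) via x @ 5.5801  # hit
  → r_1 = 5.5801
beam 2: φ=-90°, α=210°
  direction (-0.8660, -0.5000); cell (6,6); t to first gridline: x 0.4503, y 0.9800 (then +1.1547 / +2.0000)
    (5,6) via x @ 0.4503
    (5,5) via y @ 0.9800
    (4,5) via x @ 1.6050
    (3,5) via x @ 2.7597
    (3,4) via y @ 2.9800
    (2,4) via x @ 3.9144
    (2,3) via y @ 4.9800
    (1,3) via x @ 5.0691
    (0,3) via x @ 6.2238  # hit
  → r_2 = 6.2238
beam 3: φ=-45°, α=255°
  direction (-0.2588, -0.9659); cell (6,6); t to first gridline: x 1.5068, y 0.5073 (then +3.8637 / +1.0353)
    (6,5) via y @ 0.5073
    (5,5) via x @ 1.5068
    (5,4) via y @ 1.5426
    (5,3) via y @ 2.5778
    (5,2) via y @ 3.6131
    (5,1) via y @ 4.6484
    (4,1) via x @ 5.3705
    (4,0) via y @ 5.6837  # hit
  → r_3 = 5.6837
beam 4: φ=0°, α=300°
  direction (0.5000, -0.8660); cell (6,6); t to first gridline: x 1.2200, y 0.5658 (then +2.0000 / +1.1547)
    (6,5) via y @ 0.5658
    (7,5) via x @ 1.2200  # hit
  → r_4 = 1.2200
beam 5: φ=45°, α=345°
  direction (0.9659, -0.2588); cell (6,6); t to first gridline: x 0.6315, y 1.8932 (then +1.0353 / +3.8637)
    (7,6) via x @ 0.6315  # hit
  → r_5 = 0.6315
beam 6: φ=90°, α=30°
  direction (0.8660, 0.5000); cell (6,6); t to first gridline: x 0.7044, y 1.0200 (then +1.1547 / +2.0000)
    (7,6) via x @ 0.7044  # hit
  → r_6 = 0.7044
beam 7: φ=135°, α=75°
  direction (0.2588, 0.9659); cell (6,6); t to first gridline: x 2.3569, y 0.5280 (then +3.8637 / +1.0353)
    (6,7) via y @ 0.5280
    (6,8) via y @ 1.5633  # hit
  → r_7 = 1.5633

ranges = [5.5801, 6.2238, 5.6837, 1.2200, 0.6315, 0.7044, 1.5633]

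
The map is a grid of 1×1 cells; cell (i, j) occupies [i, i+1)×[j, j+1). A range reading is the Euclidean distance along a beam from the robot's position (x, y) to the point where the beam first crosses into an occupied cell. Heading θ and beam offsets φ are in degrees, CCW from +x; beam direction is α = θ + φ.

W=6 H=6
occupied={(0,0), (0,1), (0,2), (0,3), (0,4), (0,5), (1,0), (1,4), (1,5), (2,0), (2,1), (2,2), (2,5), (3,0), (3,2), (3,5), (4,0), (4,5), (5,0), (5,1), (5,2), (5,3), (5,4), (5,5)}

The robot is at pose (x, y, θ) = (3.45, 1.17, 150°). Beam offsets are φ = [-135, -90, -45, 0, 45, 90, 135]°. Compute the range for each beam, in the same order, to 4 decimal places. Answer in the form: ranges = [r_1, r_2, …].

beam 1: φ=-135°, α=15°
  d=(0.9659,0.2588)  start (3,1)  tX=0.5694 tY=3.2069  stride 1/|dx|=1.0353 1/|dy|=3.8637
    cross x-line → (4,1), t=0.5694
    cross x-line → (5,1), t=1.6047 (wall)
  → r_1 = 1.6047
beam 2: φ=-90°, α=60°
  d=(0.5000,0.8660)  start (3,1)  tX=1.1000 tY=0.9584  stride 1/|dx|=2.0000 1/|dy|=1.1547
    cross y-line → (3,2), t=0.9584 (wall)
  → r_2 = 0.9584
beam 3: φ=-45°, α=105°
  d=(-0.2588,0.9659)  start (3,1)  tX=1.7387 tY=0.8593  stride 1/|dx|=3.8637 1/|dy|=1.0353
    cross y-line → (3,2), t=0.8593 (wall)
  → r_3 = 0.8593
beam 4: φ=0°, α=150°
  d=(-0.8660,0.5000)  start (3,1)  tX=0.5196 tY=1.6600  stride 1/|dx|=1.1547 1/|dy|=2.0000
    cross x-line → (2,1), t=0.5196 (wall)
  → r_4 = 0.5196
beam 5: φ=45°, α=195°
  d=(-0.9659,-0.2588)  start (3,1)  tX=0.4659 tY=0.6568  stride 1/|dx|=1.0353 1/|dy|=3.8637
    cross x-line → (2,1), t=0.4659 (wall)
  → r_5 = 0.4659
beam 6: φ=90°, α=240°
  d=(-0.5000,-0.8660)  start (3,1)  tX=0.9000 tY=0.1963  stride 1/|dx|=2.0000 1/|dy|=1.1547
    cross y-line → (3,0), t=0.1963 (wall)
  → r_6 = 0.1963
beam 7: φ=135°, α=285°
  d=(0.2588,-0.9659)  start (3,1)  tX=2.1250 tY=0.1760  stride 1/|dx|=3.8637 1/|dy|=1.0353
    cross y-line → (3,0), t=0.1760 (wall)
  → r_7 = 0.1760

ranges = [1.6047, 0.9584, 0.8593, 0.5196, 0.4659, 0.1963, 0.1760]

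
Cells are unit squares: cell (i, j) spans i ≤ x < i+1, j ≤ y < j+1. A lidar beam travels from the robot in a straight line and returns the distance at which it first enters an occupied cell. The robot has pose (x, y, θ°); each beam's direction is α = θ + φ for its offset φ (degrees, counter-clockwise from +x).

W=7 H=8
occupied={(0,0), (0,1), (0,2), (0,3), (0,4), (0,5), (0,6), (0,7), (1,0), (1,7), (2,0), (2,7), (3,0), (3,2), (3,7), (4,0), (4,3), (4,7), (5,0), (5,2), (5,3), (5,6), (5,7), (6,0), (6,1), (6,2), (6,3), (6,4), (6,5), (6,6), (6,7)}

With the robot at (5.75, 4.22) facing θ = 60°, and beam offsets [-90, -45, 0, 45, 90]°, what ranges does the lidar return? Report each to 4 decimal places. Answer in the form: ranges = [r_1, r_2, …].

beam 1: φ=-90°, α=330°
  d=(0.8660,-0.5000)  start (5,4)  tX=0.2887 tY=0.4400  stride 1/|dx|=1.1547 1/|dy|=2.0000
    cross x-line → (6,4), t=0.2887 (wall)
  → r_1 = 0.2887
beam 2: φ=-45°, α=15°
  d=(0.9659,0.2588)  start (5,4)  tX=0.2588 tY=3.0137  stride 1/|dx|=1.0353 1/|dy|=3.8637
    cross x-line → (6,4), t=0.2588 (wall)
  → r_2 = 0.2588
beam 3: φ=0°, α=60°
  d=(0.5000,0.8660)  start (5,4)  tX=0.5000 tY=0.9007  stride 1/|dx|=2.0000 1/|dy|=1.1547
    cross x-line → (6,4), t=0.5000 (wall)
  → r_3 = 0.5000
beam 4: φ=45°, α=105°
  d=(-0.2588,0.9659)  start (5,4)  tX=2.8978 tY=0.8075  stride 1/|dx|=3.8637 1/|dy|=1.0353
    cross y-line → (5,5), t=0.8075
    cross y-line → (5,6), t=1.8428 (wall)
  → r_4 = 1.8428
beam 5: φ=90°, α=150°
  d=(-0.8660,0.5000)  start (5,4)  tX=0.8660 tY=1.5600  stride 1/|dx|=1.1547 1/|dy|=2.0000
    cross x-line → (4,4), t=0.8660
    cross y-line → (4,5), t=1.5600
    cross x-line → (3,5), t=2.0207
    cross x-line → (2,5), t=3.1754
    cross y-line → (2,6), t=3.5600
    cross x-line → (1,6), t=4.3301
    cross x-line → (0,6), t=5.4848 (wall)
  → r_5 = 5.4848

ranges = [0.2887, 0.2588, 0.5000, 1.8428, 5.4848]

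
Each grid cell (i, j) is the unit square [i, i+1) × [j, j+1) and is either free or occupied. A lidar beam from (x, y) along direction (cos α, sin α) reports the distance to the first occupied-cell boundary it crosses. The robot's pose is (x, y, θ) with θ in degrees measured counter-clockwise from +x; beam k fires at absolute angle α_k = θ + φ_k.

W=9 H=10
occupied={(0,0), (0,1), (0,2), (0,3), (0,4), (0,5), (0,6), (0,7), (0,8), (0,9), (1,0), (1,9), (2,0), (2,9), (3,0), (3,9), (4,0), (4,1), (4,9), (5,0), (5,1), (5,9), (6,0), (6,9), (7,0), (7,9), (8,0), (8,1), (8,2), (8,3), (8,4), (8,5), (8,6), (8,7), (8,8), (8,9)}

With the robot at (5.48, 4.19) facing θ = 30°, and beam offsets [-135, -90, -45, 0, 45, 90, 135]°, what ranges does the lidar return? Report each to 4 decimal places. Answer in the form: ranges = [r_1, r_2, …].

ranges = [2.2673, 3.6835, 2.6089, 2.9098, 4.9797, 5.5541, 4.6380]

beam 1: φ=-135°, α=255°
  direction (-0.2588, -0.9659); cell (5,4); t to first gridline: x 1.8546, y 0.1967 (then +3.8637 / +1.0353)
    (5,3) via y @ 0.1967
    (5,2) via y @ 1.2320
    (4,2) via x @ 1.8546
    (4,1) via y @ 2.2673  # hit
  → r_1 = 2.2673
beam 2: φ=-90°, α=300°
  direction (0.5000, -0.8660); cell (5,4); t to first gridline: x 1.0400, y 0.2194 (then +2.0000 / +1.1547)
    (5,3) via y @ 0.2194
    (6,3) via x @ 1.0400
    (6,2) via y @ 1.3741
    (6,1) via y @ 2.5288
    (7,1) via x @ 3.0400
    (7,0) via y @ 3.6835  # hit
  → r_2 = 3.6835
beam 3: φ=-45°, α=345°
  direction (0.9659, -0.2588); cell (5,4); t to first gridline: x 0.5383, y 0.7341 (then +1.0353 / +3.8637)
    (6,4) via x @ 0.5383
    (6,3) via y @ 0.7341
    (7,3) via x @ 1.5736
    (8,3) via x @ 2.6089  # hit
  → r_3 = 2.6089
beam 4: φ=0°, α=30°
  direction (0.8660, 0.5000); cell (5,4); t to first gridline: x 0.6004, y 1.6200 (then +1.1547 / +2.0000)
    (6,4) via x @ 0.6004
    (6,5) via y @ 1.6200
    (7,5) via x @ 1.7551
    (8,5) via x @ 2.9098  # hit
  → r_4 = 2.9098
beam 5: φ=45°, α=75°
  direction (0.2588, 0.9659); cell (5,4); t to first gridline: x 2.0091, y 0.8386 (then +3.8637 / +1.0353)
    (5,5) via y @ 0.8386
    (5,6) via y @ 1.8738
    (6,6) via x @ 2.0091
    (6,7) via y @ 2.9091
    (6,8) via y @ 3.9444
    (6,9) via y @ 4.9797  # hit
  → r_5 = 4.9797
beam 6: φ=90°, α=120°
  direction (-0.5000, 0.8660); cell (5,4); t to first gridline: x 0.9600, y 0.9353 (then +2.0000 / +1.1547)
    (5,5) via y @ 0.9353
    (4,5) via x @ 0.9600
    (4,6) via y @ 2.0900
    (3,6) via x @ 2.9600
    (3,7) via y @ 3.2447
    (3,8) via y @ 4.3994
    (2,8) via x @ 4.9600
    (2,9) via y @ 5.5541  # hit
  → r_6 = 5.5541
beam 7: φ=135°, α=165°
  direction (-0.9659, 0.2588); cell (5,4); t to first gridline: x 0.4969, y 3.1296 (then +1.0353 / +3.8637)
    (4,4) via x @ 0.4969
    (3,4) via x @ 1.5322
    (2,4) via x @ 2.5675
    (2,5) via y @ 3.1296
    (1,5) via x @ 3.6028
    (0,5) via x @ 4.6380  # hit
  → r_7 = 4.6380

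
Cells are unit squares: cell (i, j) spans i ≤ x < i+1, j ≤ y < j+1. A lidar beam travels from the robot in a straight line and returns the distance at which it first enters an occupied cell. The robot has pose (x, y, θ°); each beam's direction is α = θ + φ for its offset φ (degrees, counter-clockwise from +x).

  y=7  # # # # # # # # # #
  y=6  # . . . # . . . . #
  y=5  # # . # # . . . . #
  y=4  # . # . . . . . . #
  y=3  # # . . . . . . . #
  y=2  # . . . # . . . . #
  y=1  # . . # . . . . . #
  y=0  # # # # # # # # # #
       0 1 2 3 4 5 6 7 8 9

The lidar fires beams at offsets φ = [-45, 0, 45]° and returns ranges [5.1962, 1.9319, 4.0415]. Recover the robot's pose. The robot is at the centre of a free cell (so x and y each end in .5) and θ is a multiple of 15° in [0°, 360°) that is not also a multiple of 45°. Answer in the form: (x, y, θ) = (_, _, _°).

Enumerate (i+0.5, j+0.5, θ) over the 40 free cells and 16 admissible headings. For each, cast all 3 beams and compare to the given ranges.
  (1.5, 1.5, 75°): beam 1 = 2.8868 ≠ 5.1962 ✗
  (8.5, 6.5, 345°): beam 1 = 1.0000 ≠ 5.1962 ✗
  (7.5, 6.5, 30°): beam 1 = 1.5529 ≠ 5.1962 ✗
  (5.5, 3.5, 30°): beam 1 = 3.6235 ≠ 5.1962 ✗
  …
  (5.5, 4.5, 255°): r_1=5.1962, r_2=1.9319, r_3=4.0415 — all match ✓
Unique over the lattice → pose = (5.5, 4.5, 255°).

(x, y, θ) = (5.5, 4.5, 255°)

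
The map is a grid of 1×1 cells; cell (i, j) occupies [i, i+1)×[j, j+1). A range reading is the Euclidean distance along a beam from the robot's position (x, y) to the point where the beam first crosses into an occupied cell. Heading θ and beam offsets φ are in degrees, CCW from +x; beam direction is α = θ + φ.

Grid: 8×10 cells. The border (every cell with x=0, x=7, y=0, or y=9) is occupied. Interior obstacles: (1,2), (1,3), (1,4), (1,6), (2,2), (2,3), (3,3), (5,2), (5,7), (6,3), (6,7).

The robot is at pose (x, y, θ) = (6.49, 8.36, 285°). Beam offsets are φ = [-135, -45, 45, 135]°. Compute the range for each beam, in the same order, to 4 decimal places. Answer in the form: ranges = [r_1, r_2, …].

beam 1: φ=-135°, α=150°
  cosα=-0.8660 sinα=0.5000 | (6,8) | tMaxX 0.5658 tMaxY 1.2800 | tΔX 1.1547 tΔY 2.0000
    t=0.5658 [x] (5,8)
    t=1.2800 [y] (5,9) — stop
  → r_1 = 1.2800
beam 2: φ=-45°, α=240°
  cosα=-0.5000 sinα=-0.8660 | (6,8) | tMaxX 0.9800 tMaxY 0.4157 | tΔX 2.0000 tΔY 1.1547
    t=0.4157 [y] (6,7) — stop
  → r_2 = 0.4157
beam 3: φ=45°, α=330°
  cosα=0.8660 sinα=-0.5000 | (6,8) | tMaxX 0.5889 tMaxY 0.7200 | tΔX 1.1547 tΔY 2.0000
    t=0.5889 [x] (7,8) — stop
  → r_3 = 0.5889
beam 4: φ=135°, α=60°
  cosα=0.5000 sinα=0.8660 | (6,8) | tMaxX 1.0200 tMaxY 0.7390 | tΔX 2.0000 tΔY 1.1547
    t=0.7390 [y] (6,9) — stop
  → r_4 = 0.7390

ranges = [1.2800, 0.4157, 0.5889, 0.7390]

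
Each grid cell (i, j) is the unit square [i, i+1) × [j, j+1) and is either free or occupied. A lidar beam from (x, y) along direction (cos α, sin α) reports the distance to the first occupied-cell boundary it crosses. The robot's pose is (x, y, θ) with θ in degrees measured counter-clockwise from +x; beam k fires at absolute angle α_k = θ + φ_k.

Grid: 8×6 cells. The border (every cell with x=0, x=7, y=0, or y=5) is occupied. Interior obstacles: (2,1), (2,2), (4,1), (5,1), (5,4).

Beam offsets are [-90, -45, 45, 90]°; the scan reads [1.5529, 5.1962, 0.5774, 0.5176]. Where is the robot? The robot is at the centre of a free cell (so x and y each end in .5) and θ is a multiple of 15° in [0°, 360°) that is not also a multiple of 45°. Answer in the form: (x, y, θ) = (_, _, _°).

(x, y, θ) = (2.5, 4.5, 15°)

Enumerate (i+0.5, j+0.5, θ) over the 19 free cells and 16 admissible headings. For each, cast all 4 beams and compare to the given ranges.
  (3.5, 4.5, 210°): beam 1 = 0.5774 ≠ 1.5529 ✗
  (6.5, 1.5, 330°): beam 1 = 0.5774 ≠ 1.5529 ✗
  (6.5, 4.5, 60°): beam 1 = 0.5774 ≠ 1.5529 ✗
  (1.5, 2.5, 120°): beam 1 = 0.5774 ≠ 1.5529 ✗
  …
  (2.5, 4.5, 15°): r_1=1.5529, r_2=5.1962, r_3=0.5774, r_4=0.5176 — all match ✓
No second candidate reproduces the full scan.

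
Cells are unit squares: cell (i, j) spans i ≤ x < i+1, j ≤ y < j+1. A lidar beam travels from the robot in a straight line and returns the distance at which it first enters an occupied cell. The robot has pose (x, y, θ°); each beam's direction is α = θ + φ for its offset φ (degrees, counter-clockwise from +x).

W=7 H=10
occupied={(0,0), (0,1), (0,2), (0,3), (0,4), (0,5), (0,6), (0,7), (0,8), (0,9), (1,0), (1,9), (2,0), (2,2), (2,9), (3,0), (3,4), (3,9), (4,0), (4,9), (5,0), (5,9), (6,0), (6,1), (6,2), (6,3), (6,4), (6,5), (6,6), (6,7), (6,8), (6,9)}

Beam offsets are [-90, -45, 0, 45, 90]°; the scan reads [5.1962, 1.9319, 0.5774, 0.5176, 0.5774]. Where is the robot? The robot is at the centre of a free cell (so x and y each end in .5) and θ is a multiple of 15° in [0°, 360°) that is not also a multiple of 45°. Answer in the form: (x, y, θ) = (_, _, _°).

Enumerate (i+0.5, j+0.5, θ) over the 38 free cells and 16 admissible headings. For each, cast all 5 beams and compare to the given ranges.
  (2.5, 6.5, 30°): beam 1 = 1.7321 ≠ 5.1962 ✗
  (4.5, 7.5, 120°): beam 1 = 1.7321 ≠ 5.1962 ✗
  (2.5, 4.5, 240°): beam 1 = 1.7321 ≠ 5.1962 ✗
  (2.5, 4.5, 30°): beam 1 = 4.0415 ≠ 5.1962 ✗
  (4.5, 1.5, 285°): beam 1 = 1.9319 ≠ 5.1962 ✗
  …
  (1.5, 8.5, 60°): r_1=5.1962, r_2=1.9319, r_3=0.5774, r_4=0.5176, r_5=0.5774 — all match ✓
No second candidate reproduces the full scan.

(x, y, θ) = (1.5, 8.5, 60°)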